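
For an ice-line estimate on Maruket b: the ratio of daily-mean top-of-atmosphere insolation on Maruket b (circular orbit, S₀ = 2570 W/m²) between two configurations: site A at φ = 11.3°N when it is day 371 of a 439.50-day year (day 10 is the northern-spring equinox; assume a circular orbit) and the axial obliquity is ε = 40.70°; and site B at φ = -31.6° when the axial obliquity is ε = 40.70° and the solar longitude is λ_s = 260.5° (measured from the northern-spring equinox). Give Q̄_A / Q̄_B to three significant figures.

Q̄_A / Q̄_B ≈ 0.489

— Configuration A (φ=+11.3°):
Solar longitude: λ_s = 360° × (371 − 10)/439.50 = 295.700°.
sin δ = sin 40.70° × sin 295.700° = -0.58759, so δ = -35.986°.
cos H₀ = −tan(+11.3°) tan(-35.986°) = 0.1451, H₀ = 1.4252 rad.
Bracket: H₀ sin φ sin δ + cos φ cos δ sin H₀ = 1.4252×0.19595×-0.58759 + 0.98061×0.80916×0.98942 = -0.164095 + 0.785075 = 0.620980.
Q̄ = (S₀/π) × [bracket] = (2570/π) × 0.620980 = 508.00 W/m².
— Configuration B (φ=-31.6°):
Solar declination: sin δ = sin ε · sin λ_s = sin 40.70° × sin 260.5° = -0.64316, so δ = -40.028°.
cos H₀ = −tan(-31.6°) tan(-40.028°) = -0.5167, H₀ = 2.1138 rad.
Bracket: H₀ sin φ sin δ + cos φ cos δ sin H₀ = 2.1138×-0.52399×-0.64316 + 0.85173×0.76574×0.85615 = 0.712370 + 0.558384 = 1.270754.
Q̄ = (S₀/π) × [bracket] = (2570/π) × 1.270754 = 1039.5 W/m².
Ratio Q̄_A / Q̄_B = 508.00 / 1039.5 = 0.4887.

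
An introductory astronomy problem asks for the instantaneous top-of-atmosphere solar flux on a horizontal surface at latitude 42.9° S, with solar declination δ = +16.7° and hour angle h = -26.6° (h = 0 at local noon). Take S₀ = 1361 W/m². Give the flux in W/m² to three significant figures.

588 W/m²

cos θ_z = sin φ sin δ + cos φ cos δ cos h = -0.195612 + 0.627380 = 0.431768.
Flux = S₀ · cos θ_z = 1361 × 0.431768 = 587.6 W/m².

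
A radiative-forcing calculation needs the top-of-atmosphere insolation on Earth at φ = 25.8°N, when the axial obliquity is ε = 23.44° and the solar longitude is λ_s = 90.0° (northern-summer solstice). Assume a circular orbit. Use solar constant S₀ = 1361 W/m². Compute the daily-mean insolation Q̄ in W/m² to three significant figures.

Q̄ ≈ 484 W/m²

Solar declination: sin δ = sin ε · sin λ_s = sin 23.44° × sin 90.0° = 0.39779, so δ = +23.440°.
cos H₀ = −tan(+25.8°) tan(+23.440°) = -0.2096, H₀ = 1.7820 rad.
Bracket: H₀ sin φ sin δ + cos φ cos δ sin H₀ = 1.7820×0.43523×0.39779 + 0.90032×0.91748×0.97779 = 0.308518 + 0.807680 = 1.116198.
Q̄ = (S₀/π) × [bracket] = (1361/π) × 1.116198 = 483.6 W/m².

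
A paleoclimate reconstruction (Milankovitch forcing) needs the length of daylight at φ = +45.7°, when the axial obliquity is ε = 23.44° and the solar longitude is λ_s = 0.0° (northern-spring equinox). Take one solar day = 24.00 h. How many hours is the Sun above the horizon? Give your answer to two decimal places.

Solar declination: sin δ = sin ε · sin λ_s = sin 23.44° × sin 0.0° = 0.00000, so δ = +0.000°.
cos H₀ = −tan φ · tan δ = −tan(+45.7°) × tan(+0.000°) = -0.0000, so H₀ = 1.5708 rad = 90.00°.
Daylight = 2H₀/(2π) × 24.00 h = (1.5708/π) × 24.00 = 12.00 h.

12.00 h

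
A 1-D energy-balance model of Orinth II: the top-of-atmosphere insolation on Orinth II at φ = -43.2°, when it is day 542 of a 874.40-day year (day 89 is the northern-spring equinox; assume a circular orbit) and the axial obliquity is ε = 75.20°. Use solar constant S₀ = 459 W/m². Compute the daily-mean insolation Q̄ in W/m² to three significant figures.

Solar longitude: λ_s = 360° × (542 − 89)/874.40 = 186.505°.
sin δ = sin 75.20° × sin 186.505° = -0.10953, so δ = -6.288°.
cos H₀ = −tan(-43.2°) tan(-6.288°) = -0.1035, H₀ = 1.6745 rad.
Bracket: H₀ sin φ sin δ + cos φ cos δ sin H₀ = 1.6745×-0.68455×-0.10953 + 0.72897×0.99398×0.99463 = 0.125552 + 0.720691 = 0.846243.
Q̄ = (S₀/π) × [bracket] = (459/π) × 0.846243 = 123.6 W/m².

Q̄ ≈ 124 W/m²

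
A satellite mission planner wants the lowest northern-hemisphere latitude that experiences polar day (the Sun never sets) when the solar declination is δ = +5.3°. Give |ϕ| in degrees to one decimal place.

|ϕ| = 84.7°

Polar day requires cos h₀ = −tan ϕ tan δ ≤ −1, i.e. tan ϕ tan δ ≥ 1.
The boundary is |tan ϕ| · |tan δ| = 1, so |ϕ| = 90° − |δ| = 90° − 5.3° = 84.7° in the northern hemisphere.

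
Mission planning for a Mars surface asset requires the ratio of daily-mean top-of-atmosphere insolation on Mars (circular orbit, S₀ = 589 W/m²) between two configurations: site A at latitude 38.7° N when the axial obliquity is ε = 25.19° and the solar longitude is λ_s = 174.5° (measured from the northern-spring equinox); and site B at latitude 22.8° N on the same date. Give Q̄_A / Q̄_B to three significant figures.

— Configuration A (φ=+38.7°):
Solar declination: sin δ = sin ε · sin λ_s = sin 25.19° × sin 174.5° = 0.04079, so δ = +2.338°.
cos H₀ = −tan(+38.7°) tan(+2.338°) = -0.0327, H₀ = 1.6035 rad.
Bracket: H₀ sin φ sin δ + cos φ cos δ sin H₀ = 1.6035×0.62524×0.04079 + 0.78043×0.99917×0.99946 = 0.040895 + 0.779361 = 0.820256.
Q̄ = (S₀/π) × [bracket] = (589/π) × 0.820256 = 153.79 W/m².
— Configuration B (φ=+22.8°):
cos H₀ = −tan(+22.8°) tan(+2.338°) = -0.0172, H₀ = 1.5880 rad.
Bracket: H₀ sin φ sin δ + cos φ cos δ sin H₀ = 1.5880×0.38752×0.04079 + 0.92186×0.99917×0.99985 = 0.025101 + 0.920957 = 0.946058.
Q̄ = (S₀/π) × [bracket] = (589/π) × 0.946058 = 177.37 W/m².
Ratio Q̄_A / Q̄_B = 153.79 / 177.37 = 0.8671.

Q̄_A / Q̄_B ≈ 0.867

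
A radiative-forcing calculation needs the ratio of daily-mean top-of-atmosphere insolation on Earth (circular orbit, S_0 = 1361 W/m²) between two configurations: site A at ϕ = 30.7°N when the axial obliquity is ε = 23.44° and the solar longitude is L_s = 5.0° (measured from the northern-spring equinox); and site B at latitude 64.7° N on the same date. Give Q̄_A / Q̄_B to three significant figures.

— Configuration A (ϕ=+30.7°):
Solar declination: sin δ = sin ε · sin L_s = sin 23.44° × sin 5.0° = 0.03467, so δ = +1.987°.
cos h₀ = −tan(+30.7°) tan(+1.987°) = -0.0206, h₀ = 1.5914 rad.
Bracket: h₀ sin ϕ sin δ + cos ϕ cos δ sin h₀ = 1.5914×0.51054×0.03467 + 0.85985×0.99940×0.99979 = 0.028168 + 0.859154 = 0.887322.
Q̄ = (S_0/π) × [bracket] = (1361/π) × 0.887322 = 384.41 W/m².
— Configuration B (ϕ=+64.7°):
cos h₀ = −tan(+64.7°) tan(+1.987°) = -0.0734, h₀ = 1.6443 rad.
Bracket: h₀ sin ϕ sin δ + cos ϕ cos δ sin h₀ = 1.6443×0.90408×0.03467 + 0.42736×0.99940×0.99730 = 0.051540 + 0.425950 = 0.477490.
Q̄ = (S_0/π) × [bracket] = (1361/π) × 0.477490 = 206.86 W/m².
Ratio Q̄_A / Q̄_B = 384.41 / 206.86 = 1.858.

Q̄_A / Q̄_B ≈ 1.86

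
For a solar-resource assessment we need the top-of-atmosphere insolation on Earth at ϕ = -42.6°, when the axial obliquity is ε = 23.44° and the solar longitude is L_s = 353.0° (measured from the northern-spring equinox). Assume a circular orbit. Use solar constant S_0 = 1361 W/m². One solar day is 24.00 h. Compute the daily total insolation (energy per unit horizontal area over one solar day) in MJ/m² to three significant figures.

Solar declination: sin δ = sin ε · sin L_s = sin 23.44° × sin 353.0° = -0.04848, so δ = -2.779°.
cos h₀ = −tan(-42.6°) tan(-2.779°) = -0.0446, h₀ = 1.6154 rad.
Bracket: h₀ sin ϕ sin δ + cos ϕ cos δ sin h₀ = 1.6154×-0.67688×-0.04848 + 0.73610×0.99882×0.99900 = 0.053010 + 0.734496 = 0.787506.
Q̄ = (S_0/π) × [bracket] = (1361/π) × 0.787506 = 341.16 W/m².
Daily total = Q̄ × 24.00 h × 3600 s/h = 341.16 × 24.00 × 3600 / 10⁶ = 29.48 MJ/m².

29.5 MJ/m²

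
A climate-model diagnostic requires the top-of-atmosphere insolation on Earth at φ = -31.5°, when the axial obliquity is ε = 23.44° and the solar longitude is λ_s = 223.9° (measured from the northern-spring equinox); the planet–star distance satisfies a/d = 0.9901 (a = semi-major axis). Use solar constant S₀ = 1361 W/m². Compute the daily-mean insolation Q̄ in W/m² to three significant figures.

Q̄ ≈ 450 W/m²

Solar declination: sin δ = sin ε · sin λ_s = sin 23.44° × sin 223.9° = -0.27583, so δ = -16.011°.
cos H₀ = −tan(-31.5°) tan(-16.011°) = -0.1758, H₀ = 1.7476 rad.
Bracket: H₀ sin φ sin δ + cos φ cos δ sin H₀ = 1.7476×-0.52250×-0.27583 + 0.85264×0.96121×0.98442 = 0.251866 + 0.806797 = 1.058663.
Inverse-square distance factor (a/d)² = 0.9901² = 0.980298.
Q̄ = (S₀/π) × 0.980298 × [bracket] = (1361/π) × 0.980298 × 1.058663 = 449.6 W/m².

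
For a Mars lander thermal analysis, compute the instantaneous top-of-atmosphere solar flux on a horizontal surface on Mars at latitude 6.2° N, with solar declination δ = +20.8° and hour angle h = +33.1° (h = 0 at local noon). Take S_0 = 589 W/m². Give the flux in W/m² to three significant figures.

cos θ_z = sin ϕ sin δ + cos ϕ cos δ cos h = 0.038351 + 0.778540 = 0.816891.
Flux = S_0 · cos θ_z = 589 × 0.816891 = 481.1 W/m².

481 W/m²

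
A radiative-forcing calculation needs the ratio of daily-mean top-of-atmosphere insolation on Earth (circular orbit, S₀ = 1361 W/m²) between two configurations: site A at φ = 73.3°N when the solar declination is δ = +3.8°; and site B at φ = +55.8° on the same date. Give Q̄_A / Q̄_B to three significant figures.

Q̄_A / Q̄_B ≈ 0.606

— Configuration A (φ=+73.3°):
cos H₀ = −tan(+73.3°) tan(+3.800°) = -0.2214, H₀ = 1.7940 rad.
Bracket: H₀ sin φ sin δ + cos φ cos δ sin H₀ = 1.7940×0.95782×0.06627 + 0.28736×0.99780×0.97519 = 0.113874 + 0.279614 = 0.393488.
Q̄ = (S₀/π) × [bracket] = (1361/π) × 0.393488 = 170.47 W/m².
— Configuration B (φ=+55.8°):
cos H₀ = −tan(+55.8°) tan(+3.800°) = -0.0977, H₀ = 1.6687 rad.
Bracket: H₀ sin φ sin δ + cos φ cos δ sin H₀ = 1.6687×0.82708×0.06627 + 0.56208×0.99780×0.99521 = 0.091462 + 0.558157 = 0.649619.
Q̄ = (S₀/π) × [bracket] = (1361/π) × 0.649619 = 281.43 W/m².
Ratio Q̄_A / Q̄_B = 170.47 / 281.43 = 0.6057.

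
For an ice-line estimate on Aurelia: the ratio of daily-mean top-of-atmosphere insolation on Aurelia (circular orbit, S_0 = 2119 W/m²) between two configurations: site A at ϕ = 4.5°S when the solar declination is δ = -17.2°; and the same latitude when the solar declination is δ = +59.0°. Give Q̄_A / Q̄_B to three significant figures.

Q̄_A / Q̄_B ≈ 2.40

— Configuration A (ϕ=-4.5°):
cos h₀ = −tan(-4.5°) tan(-17.200°) = -0.0244, h₀ = 1.5952 rad.
Bracket: h₀ sin ϕ sin δ + cos ϕ cos δ sin h₀ = 1.5952×-0.07846×-0.29571 + 0.99692×0.95528×0.99970 = 0.037011 + 0.952052 = 0.989063.
Q̄ = (S_0/π) × [bracket] = (2119/π) × 0.989063 = 667.12 W/m².
— Configuration B (ϕ=-4.5°):
cos h₀ = −tan(-4.5°) tan(+59.000°) = 0.1310, h₀ = 1.4394 rad.
Bracket: h₀ sin ϕ sin δ + cos ϕ cos δ sin h₀ = 1.4394×-0.07846×0.85717 + 0.99692×0.51504×0.99138 = -0.096805 + 0.509028 = 0.412223.
Q̄ = (S_0/π) × [bracket] = (2119/π) × 0.412223 = 278.04 W/m².
Ratio Q̄_A / Q̄_B = 667.12 / 278.04 = 2.399.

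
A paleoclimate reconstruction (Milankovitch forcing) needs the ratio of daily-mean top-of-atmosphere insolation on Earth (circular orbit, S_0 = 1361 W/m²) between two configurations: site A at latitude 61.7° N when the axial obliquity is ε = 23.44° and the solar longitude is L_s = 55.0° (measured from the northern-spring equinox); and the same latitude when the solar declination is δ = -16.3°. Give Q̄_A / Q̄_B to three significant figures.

Q̄_A / Q̄_B ≈ 7.32

— Configuration A (ϕ=+61.7°):
Solar declination: sin δ = sin ε · sin L_s = sin 23.44° × sin 55.0° = 0.32585, so δ = +19.017°.
cos h₀ = −tan(+61.7°) tan(+19.017°) = -0.6401, h₀ = 2.2654 rad.
Bracket: h₀ sin ϕ sin δ + cos ϕ cos δ sin h₀ = 2.2654×0.88048×0.32585 + 0.47409×0.94542×0.76829 = 0.649953 + 0.344358 = 0.994311.
Q̄ = (S_0/π) × [bracket] = (1361/π) × 0.994311 = 430.76 W/m².
— Configuration B (ϕ=+61.7°):
cos h₀ = −tan(+61.7°) tan(-16.300°) = 0.5431, h₀ = 0.9967 rad.
Bracket: h₀ sin ϕ sin δ + cos ϕ cos δ sin h₀ = 0.9967×0.88048×-0.28067 + 0.47409×0.95981×0.83968 = -0.246309 + 0.382085 = 0.135776.
Q̄ = (S_0/π) × [bracket] = (1361/π) × 0.135776 = 58.821 W/m².
Ratio Q̄_A / Q̄_B = 430.76 / 58.821 = 7.323.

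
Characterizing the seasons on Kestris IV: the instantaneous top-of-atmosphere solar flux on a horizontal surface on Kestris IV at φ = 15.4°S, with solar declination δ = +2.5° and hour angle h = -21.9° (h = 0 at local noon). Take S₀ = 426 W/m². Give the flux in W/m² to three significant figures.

376 W/m²

cos θ_z = sin φ sin δ + cos φ cos δ cos h = -0.011583 + 0.893671 = 0.882088.
Flux = S₀ · cos θ_z = 426 × 0.882088 = 375.8 W/m².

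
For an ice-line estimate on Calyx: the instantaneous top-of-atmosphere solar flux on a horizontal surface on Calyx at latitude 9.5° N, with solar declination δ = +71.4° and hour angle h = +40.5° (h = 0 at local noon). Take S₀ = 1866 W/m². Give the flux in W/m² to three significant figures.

cos θ_z = sin φ sin δ + cos φ cos δ cos h = 0.156427 + 0.239212 = 0.395639.
Flux = S₀ · cos θ_z = 1866 × 0.395639 = 738.3 W/m².

738 W/m²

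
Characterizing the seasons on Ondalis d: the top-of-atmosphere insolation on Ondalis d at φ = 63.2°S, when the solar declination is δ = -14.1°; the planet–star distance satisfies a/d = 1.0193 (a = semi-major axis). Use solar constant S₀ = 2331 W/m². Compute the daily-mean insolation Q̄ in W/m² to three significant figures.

cos H₀ = −tan(-63.2°) tan(-14.100°) = -0.4973, H₀ = 2.0912 rad.
Bracket: H₀ sin φ sin δ + cos φ cos δ sin H₀ = 2.0912×-0.89259×-0.24362 + 0.45088×0.96987×0.86760 = 0.454737 + 0.379397 = 0.834134.
Inverse-square distance factor (a/d)² = 1.0193² = 1.038972.
Q̄ = (S₀/π) × 1.038972 × [bracket] = (2331/π) × 1.038972 × 0.834134 = 643.0 W/m².

Q̄ ≈ 643 W/m²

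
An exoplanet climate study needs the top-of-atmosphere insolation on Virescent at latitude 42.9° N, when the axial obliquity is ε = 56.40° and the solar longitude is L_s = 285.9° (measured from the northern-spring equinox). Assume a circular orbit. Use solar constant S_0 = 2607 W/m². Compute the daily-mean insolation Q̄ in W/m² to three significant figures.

Solar declination: sin δ = sin ε · sin L_s = sin 56.40° × sin 285.9° = -0.80105, so δ = -53.231°.
cos h₀ = −tan(+42.9°) tan(-53.231°) = 1.2436 ≥ 1 ⇒ polar night, h₀ = 0 and Q̄ = 0.

Q̄ ≈ 0.00 W/m²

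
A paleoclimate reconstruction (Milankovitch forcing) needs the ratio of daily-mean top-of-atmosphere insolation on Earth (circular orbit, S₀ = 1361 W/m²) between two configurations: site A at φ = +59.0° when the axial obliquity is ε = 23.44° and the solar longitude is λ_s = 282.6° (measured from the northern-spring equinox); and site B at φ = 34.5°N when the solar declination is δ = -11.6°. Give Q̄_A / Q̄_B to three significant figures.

Q̄_A / Q̄_B ≈ 0.117

— Configuration A (φ=+59.0°):
Solar declination: sin δ = sin ε · sin λ_s = sin 23.44° × sin 282.6° = -0.38821, so δ = -22.843°.
cos H₀ = −tan(+59.0°) tan(-22.843°) = 0.7011, H₀ = 0.7939 rad.
Bracket: H₀ sin φ sin δ + cos φ cos δ sin H₀ = 0.7939×0.85717×-0.38821 + 0.51504×0.92157×0.71309 = -0.264180 + 0.338465 = 0.074285.
Q̄ = (S₀/π) × [bracket] = (1361/π) × 0.074285 = 32.182 W/m².
— Configuration B (φ=+34.5°):
cos H₀ = −tan(+34.5°) tan(-11.600°) = 0.1411, H₀ = 1.4292 rad.
Bracket: H₀ sin φ sin δ + cos φ cos δ sin H₀ = 1.4292×0.56641×-0.20108 + 0.82413×0.97958×0.99000 = -0.162777 + 0.799228 = 0.636451.
Q̄ = (S₀/π) × [bracket] = (1361/π) × 0.636451 = 275.72 W/m².
Ratio Q̄_A / Q̄_B = 32.182 / 275.72 = 0.1167.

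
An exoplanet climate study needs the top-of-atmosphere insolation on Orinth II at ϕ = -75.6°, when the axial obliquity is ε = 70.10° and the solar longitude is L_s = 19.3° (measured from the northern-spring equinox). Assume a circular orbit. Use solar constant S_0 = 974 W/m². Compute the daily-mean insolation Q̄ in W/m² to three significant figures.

Q̄ ≈ 0.00 W/m²

Solar declination: sin δ = sin ε · sin L_s = sin 70.10° × sin 19.3° = 0.31078, so δ = +18.106°.
cos h₀ = −tan(-75.6°) tan(+18.106°) = 1.2735 ≥ 1 ⇒ polar night, h₀ = 0 and Q̄ = 0.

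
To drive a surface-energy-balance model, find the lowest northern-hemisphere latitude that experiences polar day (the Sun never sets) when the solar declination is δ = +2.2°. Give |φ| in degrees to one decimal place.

|φ| = 87.8°

Polar day requires cos H₀ = −tan φ tan δ ≤ −1, i.e. tan φ tan δ ≥ 1.
The boundary is |tan φ| · |tan δ| = 1, so |φ| = 90° − |δ| = 90° − 2.2° = 87.8° in the northern hemisphere.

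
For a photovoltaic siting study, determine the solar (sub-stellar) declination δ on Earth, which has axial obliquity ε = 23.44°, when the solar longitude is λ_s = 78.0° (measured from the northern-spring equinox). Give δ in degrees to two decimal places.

δ = +22.90°

sin δ = sin ε · sin λ_s = sin 23.44° × sin 78.0° = 0.389096.
δ = arcsin(0.389096) = +22.90°.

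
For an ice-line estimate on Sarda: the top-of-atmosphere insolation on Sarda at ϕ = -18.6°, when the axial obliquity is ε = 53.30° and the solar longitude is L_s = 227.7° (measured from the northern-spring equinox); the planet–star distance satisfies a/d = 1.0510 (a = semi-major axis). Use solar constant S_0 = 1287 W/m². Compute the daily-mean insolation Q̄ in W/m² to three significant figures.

Q̄ ≈ 490 W/m²

Solar declination: sin δ = sin ε · sin L_s = sin 53.30° × sin 227.7° = -0.59302, so δ = -36.371°.
cos h₀ = −tan(-18.6°) tan(-36.371°) = -0.2479, h₀ = 1.8213 rad.
Bracket: h₀ sin ϕ sin δ + cos ϕ cos δ sin h₀ = 1.8213×-0.31896×-0.59302 + 0.94777×0.80519×0.96880 = 0.344498 + 0.739325 = 1.083823.
Inverse-square distance factor (a/d)² = 1.0510² = 1.104601.
Q̄ = (S_0/π) × 1.104601 × [bracket] = (1287/π) × 1.104601 × 1.083823 = 490.4 W/m².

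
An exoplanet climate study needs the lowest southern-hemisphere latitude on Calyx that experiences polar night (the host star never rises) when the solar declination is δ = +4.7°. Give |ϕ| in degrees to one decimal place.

Polar night requires cos h₀ = −tan ϕ tan δ ≥ 1, i.e. tan ϕ tan δ ≤ −1.
The boundary is |tan ϕ| · |tan δ| = 1, so |ϕ| = 90° − |δ| = 90° − 4.7° = 85.3° in the southern hemisphere.

|ϕ| = 85.3°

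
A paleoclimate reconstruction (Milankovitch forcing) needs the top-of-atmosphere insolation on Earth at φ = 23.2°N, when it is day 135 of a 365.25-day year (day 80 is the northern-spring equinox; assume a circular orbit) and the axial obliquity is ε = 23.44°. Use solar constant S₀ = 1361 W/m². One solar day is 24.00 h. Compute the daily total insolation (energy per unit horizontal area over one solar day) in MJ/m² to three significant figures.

Solar longitude: λ_s = 360° × (135 − 80)/365.25 = 54.209°.
sin δ = sin 23.44° × sin 54.209° = 0.32267, so δ = +18.824°.
cos H₀ = −tan(+23.2°) tan(+18.824°) = -0.1461, H₀ = 1.7174 rad.
Bracket: H₀ sin φ sin δ + cos φ cos δ sin H₀ = 1.7174×0.39394×0.32267 + 0.91914×0.94651×0.98927 = 0.218303 + 0.860640 = 1.078943.
Q̄ = (S₀/π) × [bracket] = (1361/π) × 1.078943 = 467.42 W/m².
Daily total = Q̄ × 24.00 h × 3600 s/h = 467.42 × 24.00 × 3600 / 10⁶ = 40.39 MJ/m².

40.4 MJ/m²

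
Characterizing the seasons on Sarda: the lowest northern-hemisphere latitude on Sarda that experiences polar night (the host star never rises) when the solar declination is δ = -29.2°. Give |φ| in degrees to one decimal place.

Polar night requires cos H₀ = −tan φ tan δ ≥ 1, i.e. tan φ tan δ ≤ −1.
The boundary is |tan φ| · |tan δ| = 1, so |φ| = 90° − |δ| = 90° − 29.2° = 60.8° in the northern hemisphere.

|φ| = 60.8°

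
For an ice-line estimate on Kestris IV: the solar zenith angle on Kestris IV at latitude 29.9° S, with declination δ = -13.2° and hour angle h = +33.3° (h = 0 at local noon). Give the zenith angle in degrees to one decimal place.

θ_z = 35.0°

cos θ_z = sin ϕ sin δ + cos ϕ cos δ cos h = 0.113830 + 0.705415 = 0.819245.
θ_z = arccos(0.819245) = 35.0°.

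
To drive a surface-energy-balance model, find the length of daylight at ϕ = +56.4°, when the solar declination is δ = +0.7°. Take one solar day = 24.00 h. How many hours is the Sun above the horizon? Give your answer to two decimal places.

12.14 h

cos h₀ = −tan ϕ · tan δ = −tan(+56.4°) × tan(+0.700°) = -0.0184, so h₀ = 1.5892 rad = 91.05°.
Daylight = 2h₀/(2π) × 24.00 h = (1.5892/π) × 24.00 = 12.14 h.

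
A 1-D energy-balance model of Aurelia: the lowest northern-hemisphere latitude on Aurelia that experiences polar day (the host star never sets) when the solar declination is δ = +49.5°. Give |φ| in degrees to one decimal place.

Polar day requires cos H₀ = −tan φ tan δ ≤ −1, i.e. tan φ tan δ ≥ 1.
The boundary is |tan φ| · |tan δ| = 1, so |φ| = 90° − |δ| = 90° − 49.5° = 40.5° in the northern hemisphere.

|φ| = 40.5°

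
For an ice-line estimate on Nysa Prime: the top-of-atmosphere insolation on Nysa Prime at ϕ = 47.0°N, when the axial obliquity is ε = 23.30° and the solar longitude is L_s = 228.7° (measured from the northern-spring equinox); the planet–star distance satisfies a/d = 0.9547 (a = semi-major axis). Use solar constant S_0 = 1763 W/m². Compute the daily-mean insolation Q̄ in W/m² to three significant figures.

Solar declination: sin δ = sin ε · sin L_s = sin 23.30° × sin 228.7° = -0.29716, so δ = -17.287°.
cos h₀ = −tan(+47.0°) tan(-17.287°) = 0.3337, h₀ = 1.2305 rad.
Bracket: h₀ sin ϕ sin δ + cos ϕ cos δ sin h₀ = 1.2305×0.73135×-0.29716 + 0.68200×0.95483×0.94267 = -0.267422 + 0.613861 = 0.346439.
Inverse-square distance factor (a/d)² = 0.9547² = 0.911452.
Q̄ = (S_0/π) × 0.911452 × [bracket] = (1763/π) × 0.911452 × 0.346439 = 177.2 W/m².

Q̄ ≈ 177 W/m²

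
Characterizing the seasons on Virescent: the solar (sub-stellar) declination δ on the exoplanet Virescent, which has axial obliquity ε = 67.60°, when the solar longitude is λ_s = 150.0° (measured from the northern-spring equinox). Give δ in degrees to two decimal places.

sin δ = sin ε · sin λ_s = sin 67.60° × sin 150.0° = 0.462273.
δ = arcsin(0.462273) = +27.53°.

δ = +27.53°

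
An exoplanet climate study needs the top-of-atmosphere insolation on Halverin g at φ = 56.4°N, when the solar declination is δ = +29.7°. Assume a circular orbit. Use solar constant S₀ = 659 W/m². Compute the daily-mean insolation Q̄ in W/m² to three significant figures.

Q̄ ≈ 277 W/m²

cos H₀ = −tan(+56.4°) tan(+29.700°) = -0.8585, H₀ = 2.6031 rad.
Bracket: H₀ sin φ sin δ + cos φ cos δ sin H₀ = 2.6031×0.83292×0.49546 + 0.55339×0.86863×0.51280 = 1.074244 + 0.246498 = 1.320742.
Q̄ = (S₀/π) × [bracket] = (659/π) × 1.320742 = 277.0 W/m².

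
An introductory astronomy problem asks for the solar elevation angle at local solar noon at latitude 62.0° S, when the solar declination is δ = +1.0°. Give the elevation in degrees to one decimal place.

At local noon the hour angle is zero, so the zenith angle equals |φ − δ| = |-62.0° − (+1.000°)| = 63.000°.
Elevation = 90° − 63.000° = 27.0°.

27.0°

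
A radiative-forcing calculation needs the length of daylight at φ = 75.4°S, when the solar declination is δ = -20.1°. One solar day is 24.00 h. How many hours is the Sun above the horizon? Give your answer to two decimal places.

Sunrise equation: cos H₀ = −tan φ · tan δ = -1.4049 ≤ −1, so the Sun never sets (polar day) and H₀ = π.
Daylight = 2H₀/(2π) × 24.00 h = (3.1416/π) × 24.00 = 24.00 h.

24.00 h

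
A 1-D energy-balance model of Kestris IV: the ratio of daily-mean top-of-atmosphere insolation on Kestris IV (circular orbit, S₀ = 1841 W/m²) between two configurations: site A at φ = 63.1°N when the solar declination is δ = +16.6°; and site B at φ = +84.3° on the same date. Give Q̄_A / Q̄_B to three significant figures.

— Configuration A (φ=+63.1°):
cos H₀ = −tan(+63.1°) tan(+16.600°) = -0.5876, H₀ = 2.1989 rad.
Bracket: H₀ sin φ sin δ + cos φ cos δ sin H₀ = 2.1989×0.89180×0.28569 + 0.45243×0.95832×0.80914 = 0.560232 + 0.350821 = 0.911053.
Q̄ = (S₀/π) × [bracket] = (1841/π) × 0.911053 = 533.88 W/m².
— Configuration B (φ=+84.3°):
cos H₀ = −tan(+84.3°) tan(+16.600°) = -2.9867 ≤ −1 ⇒ polar day, H₀ = π.
Bracket: H₀ sin φ sin δ + cos φ cos δ sin H₀ = 3.1416×0.99506×0.28569 + 0.09932×0.95832×0.00000 = 0.893090 + 0.000000 = 0.893090.
Q̄ = (S₀/π) × [bracket] = (1841/π) × 0.893090 = 523.36 W/m².
Ratio Q̄_A / Q̄_B = 533.88 / 523.36 = 1.020.

Q̄_A / Q̄_B ≈ 1.02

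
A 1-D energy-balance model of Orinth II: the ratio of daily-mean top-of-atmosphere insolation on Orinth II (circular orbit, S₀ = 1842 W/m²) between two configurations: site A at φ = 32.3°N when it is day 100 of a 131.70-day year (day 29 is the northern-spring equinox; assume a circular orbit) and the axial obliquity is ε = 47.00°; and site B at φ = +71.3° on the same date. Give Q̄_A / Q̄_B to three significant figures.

— Configuration A (φ=+32.3°):
Solar longitude: λ_s = 360° × (100 − 29)/131.70 = 194.077°.
sin δ = sin 47.00° × sin 194.077° = -0.17789, so δ = -10.247°.
cos H₀ = −tan(+32.3°) tan(-10.247°) = 0.1143, H₀ = 1.4563 rad.
Bracket: H₀ sin φ sin δ + cos φ cos δ sin H₀ = 1.4563×0.53435×-0.17789 + 0.84526×0.98405×0.99345 = -0.138429 + 0.826330 = 0.687901.
Q̄ = (S₀/π) × [bracket] = (1842/π) × 0.687901 = 403.33 W/m².
— Configuration B (φ=+71.3°):
cos H₀ = −tan(+71.3°) tan(-10.247°) = 0.5341, H₀ = 1.0074 rad.
Bracket: H₀ sin φ sin δ + cos φ cos δ sin H₀ = 1.0074×0.94721×-0.17789 + 0.32061×0.98405×0.84544 = -0.169746 + 0.266733 = 0.096987.
Q̄ = (S₀/π) × [bracket] = (1842/π) × 0.096987 = 56.866 W/m².
Ratio Q̄_A / Q̄_B = 403.33 / 56.866 = 7.093.

Q̄_A / Q̄_B ≈ 7.09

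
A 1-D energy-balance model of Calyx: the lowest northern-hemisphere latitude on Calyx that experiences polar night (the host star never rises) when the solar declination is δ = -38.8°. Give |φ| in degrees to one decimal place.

|φ| = 51.2°

Polar night requires cos H₀ = −tan φ tan δ ≥ 1, i.e. tan φ tan δ ≤ −1.
The boundary is |tan φ| · |tan δ| = 1, so |φ| = 90° − |δ| = 90° − 38.8° = 51.2° in the northern hemisphere.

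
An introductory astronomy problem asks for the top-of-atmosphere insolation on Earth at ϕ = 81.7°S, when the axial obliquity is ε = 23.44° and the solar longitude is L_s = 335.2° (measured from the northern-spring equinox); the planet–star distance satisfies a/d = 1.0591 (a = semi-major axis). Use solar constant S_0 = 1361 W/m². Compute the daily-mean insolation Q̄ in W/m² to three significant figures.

Q̄ ≈ 252 W/m²

Solar declination: sin δ = sin ε · sin L_s = sin 23.44° × sin 335.2° = -0.16685, so δ = -9.605°.
cos h₀ = −tan(-81.7°) tan(-9.605°) = -1.1600 ≤ −1 ⇒ polar day, h₀ = π.
Bracket: h₀ sin ϕ sin δ + cos ϕ cos δ sin h₀ = 3.1416×-0.98953×-0.16685 + 0.14436×0.98598×0.00000 = 0.518688 + 0.000000 = 0.518688.
Inverse-square distance factor (a/d)² = 1.0591² = 1.121693.
Q̄ = (S_0/π) × 1.121693 × [bracket] = (1361/π) × 1.121693 × 0.518688 = 252.1 W/m².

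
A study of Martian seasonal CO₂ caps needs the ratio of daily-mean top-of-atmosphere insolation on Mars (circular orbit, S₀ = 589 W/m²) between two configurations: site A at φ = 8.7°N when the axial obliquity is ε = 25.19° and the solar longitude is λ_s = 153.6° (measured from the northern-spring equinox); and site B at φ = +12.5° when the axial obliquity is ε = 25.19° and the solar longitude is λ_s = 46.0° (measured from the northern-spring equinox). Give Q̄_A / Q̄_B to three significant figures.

— Configuration A (φ=+8.7°):
Solar declination: sin δ = sin ε · sin λ_s = sin 25.19° × sin 153.6° = 0.18925, so δ = +10.909°.
cos H₀ = −tan(+8.7°) tan(+10.909°) = -0.0295, H₀ = 1.6003 rad.
Bracket: H₀ sin φ sin δ + cos φ cos δ sin H₀ = 1.6003×0.15126×0.18925 + 0.98849×0.98193×0.99957 = 0.045810 + 0.970211 = 1.016021.
Q̄ = (S₀/π) × [bracket] = (589/π) × 1.016021 = 190.49 W/m².
— Configuration B (φ=+12.5°):
Solar declination: sin δ = sin ε · sin λ_s = sin 25.19° × sin 46.0° = 0.30617, so δ = +17.828°.
cos H₀ = −tan(+12.5°) tan(+17.828°) = -0.0713, H₀ = 1.6422 rad.
Bracket: H₀ sin φ sin δ + cos φ cos δ sin H₀ = 1.6422×0.21644×0.30617 + 0.97630×0.95198×0.99745 = 0.108824 + 0.927048 = 1.035872.
Q̄ = (S₀/π) × [bracket] = (589/π) × 1.035872 = 194.21 W/m².
Ratio Q̄_A / Q̄_B = 190.49 / 194.21 = 0.9808.

Q̄_A / Q̄_B ≈ 0.981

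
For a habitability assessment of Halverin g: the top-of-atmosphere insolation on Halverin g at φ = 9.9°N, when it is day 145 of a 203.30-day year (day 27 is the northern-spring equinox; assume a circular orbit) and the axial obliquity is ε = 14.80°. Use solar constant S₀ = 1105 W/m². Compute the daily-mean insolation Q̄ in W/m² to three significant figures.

Solar longitude: λ_s = 360° × (145 − 27)/203.30 = 208.952°.
sin δ = sin 14.80° × sin 208.952° = -0.12366, so δ = -7.103°.
cos H₀ = −tan(+9.9°) tan(-7.103°) = 0.0217, H₀ = 1.5490 rad.
Bracket: H₀ sin φ sin δ + cos φ cos δ sin H₀ = 1.5490×0.17193×-0.12366 + 0.98511×0.99233×0.99976 = -0.032933 + 0.977320 = 0.944387.
Q̄ = (S₀/π) × [bracket] = (1105/π) × 0.944387 = 332.2 W/m².

Q̄ ≈ 332 W/m²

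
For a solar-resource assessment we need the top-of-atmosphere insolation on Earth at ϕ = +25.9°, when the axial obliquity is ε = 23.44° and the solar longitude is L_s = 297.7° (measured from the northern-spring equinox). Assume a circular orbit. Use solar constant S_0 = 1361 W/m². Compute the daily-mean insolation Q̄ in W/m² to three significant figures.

Q̄ ≈ 266 W/m²

Solar declination: sin δ = sin ε · sin L_s = sin 23.44° × sin 297.7° = -0.35220, so δ = -20.622°.
cos h₀ = −tan(+25.9°) tan(-20.622°) = 0.1827, h₀ = 1.3870 rad.
Bracket: h₀ sin ϕ sin δ + cos ϕ cos δ sin h₀ = 1.3870×0.43680×-0.35220 + 0.89956×0.93592×0.98316 = -0.213377 + 0.827738 = 0.614361.
Q̄ = (S_0/π) × [bracket] = (1361/π) × 0.614361 = 266.2 W/m².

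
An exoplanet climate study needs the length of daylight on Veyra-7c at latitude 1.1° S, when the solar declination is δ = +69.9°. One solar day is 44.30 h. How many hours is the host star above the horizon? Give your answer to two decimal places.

cos h₀ = −tan ϕ · tan δ = −tan(-1.1°) × tan(+69.900°) = 0.0525, so h₀ = 1.5183 rad = 86.99°.
Daylight = 2h₀/(2π) × 44.30 h = (1.5183/π) × 44.30 = 21.41 h.

21.41 h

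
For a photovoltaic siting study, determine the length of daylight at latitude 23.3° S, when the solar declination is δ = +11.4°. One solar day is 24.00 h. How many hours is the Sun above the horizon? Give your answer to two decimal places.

11.34 h

cos H₀ = −tan φ · tan δ = −tan(-23.3°) × tan(+11.400°) = 0.0868, so H₀ = 1.4838 rad = 85.02°.
Daylight = 2H₀/(2π) × 24.00 h = (1.4838/π) × 24.00 = 11.34 h.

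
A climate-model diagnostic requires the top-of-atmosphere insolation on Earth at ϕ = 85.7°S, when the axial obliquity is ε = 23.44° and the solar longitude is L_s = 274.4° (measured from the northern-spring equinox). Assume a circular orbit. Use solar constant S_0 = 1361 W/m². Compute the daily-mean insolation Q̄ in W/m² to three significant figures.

Q̄ ≈ 538 W/m²

Solar declination: sin δ = sin ε · sin L_s = sin 23.44° × sin 274.4° = -0.39662, so δ = -23.367°.
cos h₀ = −tan(-85.7°) tan(-23.367°) = -5.7461 ≤ −1 ⇒ polar day, h₀ = π.
Bracket: h₀ sin ϕ sin δ + cos ϕ cos δ sin h₀ = 3.1416×-0.99719×-0.39662 + 0.07498×0.91798×0.00000 = 1.242520 + 0.000000 = 1.242520.
Q̄ = (S_0/π) × [bracket] = (1361/π) × 1.242520 = 538.3 W/m².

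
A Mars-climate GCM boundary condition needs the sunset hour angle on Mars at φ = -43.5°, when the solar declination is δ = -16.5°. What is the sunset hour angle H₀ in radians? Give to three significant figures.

H₀ = 1.86 rad

cos H₀ = −tan φ · tan δ = −tan(-43.5°) × tan(-16.500°) = -0.2811, so H₀ = 1.8557 rad = 106.33°.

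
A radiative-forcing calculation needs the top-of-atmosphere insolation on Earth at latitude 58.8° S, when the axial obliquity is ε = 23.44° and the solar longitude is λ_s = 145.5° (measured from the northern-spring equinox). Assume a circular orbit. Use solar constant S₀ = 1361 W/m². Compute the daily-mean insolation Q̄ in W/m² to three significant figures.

Q̄ ≈ 104 W/m²

Solar declination: sin δ = sin ε · sin λ_s = sin 23.44° × sin 145.5° = 0.22531, so δ = +13.021°.
cos H₀ = −tan(-58.8°) tan(+13.021°) = 0.3818, H₀ = 1.1790 rad.
Bracket: H₀ sin φ sin δ + cos φ cos δ sin H₀ = 1.1790×-0.85536×0.22531 + 0.51803×0.97429×0.92422 = -0.227218 + 0.466464 = 0.239246.
Q̄ = (S₀/π) × [bracket] = (1361/π) × 0.239246 = 103.6 W/m².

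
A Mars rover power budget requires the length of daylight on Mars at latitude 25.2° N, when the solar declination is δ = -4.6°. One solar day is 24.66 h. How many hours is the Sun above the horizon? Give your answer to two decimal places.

cos H₀ = −tan φ · tan δ = −tan(+25.2°) × tan(-4.600°) = 0.0379, so H₀ = 1.5329 rad = 87.83°.
Daylight = 2H₀/(2π) × 24.66 h = (1.5329/π) × 24.66 = 12.03 h.

12.03 h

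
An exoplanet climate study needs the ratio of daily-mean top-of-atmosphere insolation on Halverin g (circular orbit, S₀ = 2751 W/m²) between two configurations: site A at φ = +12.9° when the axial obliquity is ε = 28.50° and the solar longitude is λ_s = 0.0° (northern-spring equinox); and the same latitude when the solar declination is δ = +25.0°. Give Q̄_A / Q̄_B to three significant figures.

— Configuration A (φ=+12.9°):
Solar declination: sin δ = sin ε · sin λ_s = sin 28.50° × sin 0.0° = 0.00000, so δ = +0.000°.
cos H₀ = −tan(+12.9°) tan(+0.000°) = -0.0000, H₀ = 1.5708 rad.
Bracket: H₀ sin φ sin δ + cos φ cos δ sin H₀ = 1.5708×0.22325×0.00000 + 0.97476×1.00000×1.00000 = 0.000000 + 0.974760 = 0.974760.
Q̄ = (S₀/π) × [bracket] = (2751/π) × 0.974760 = 853.57 W/m².
— Configuration B (φ=+12.9°):
cos H₀ = −tan(+12.9°) tan(+25.000°) = -0.1068, H₀ = 1.6778 rad.
Bracket: H₀ sin φ sin δ + cos φ cos δ sin H₀ = 1.6778×0.22325×0.42262 + 0.97476×0.90631×0.99428 = 0.158300 + 0.878381 = 1.036681.
Q̄ = (S₀/π) × [bracket] = (2751/π) × 1.036681 = 907.79 W/m².
Ratio Q̄_A / Q̄_B = 853.57 / 907.79 = 0.9403.

Q̄_A / Q̄_B ≈ 0.940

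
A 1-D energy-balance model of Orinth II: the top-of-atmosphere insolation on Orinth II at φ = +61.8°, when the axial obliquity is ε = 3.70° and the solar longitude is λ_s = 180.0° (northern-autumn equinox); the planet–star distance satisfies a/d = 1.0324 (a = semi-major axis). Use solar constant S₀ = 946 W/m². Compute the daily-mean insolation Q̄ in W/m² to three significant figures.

Solar declination: sin δ = sin ε · sin λ_s = sin 3.70° × sin 180.0° = 0.00000, so δ = +0.000°.
cos H₀ = −tan(+61.8°) tan(+0.000°) = -0.0000, H₀ = 1.5708 rad.
Bracket: H₀ sin φ sin δ + cos φ cos δ sin H₀ = 1.5708×0.88130×0.00000 + 0.47255×1.00000×1.00000 = 0.000000 + 0.472550 = 0.472550.
Inverse-square distance factor (a/d)² = 1.0324² = 1.065850.
Q̄ = (S₀/π) × 1.065850 × [bracket] = (946/π) × 1.065850 × 0.472550 = 151.7 W/m².

Q̄ ≈ 152 W/m²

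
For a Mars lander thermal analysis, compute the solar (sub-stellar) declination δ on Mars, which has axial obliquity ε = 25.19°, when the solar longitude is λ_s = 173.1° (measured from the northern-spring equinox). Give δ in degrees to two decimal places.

sin δ = sin ε · sin λ_s = sin 25.19° × sin 173.1° = 0.051133.
δ = arcsin(0.051133) = +2.93°.

δ = +2.93°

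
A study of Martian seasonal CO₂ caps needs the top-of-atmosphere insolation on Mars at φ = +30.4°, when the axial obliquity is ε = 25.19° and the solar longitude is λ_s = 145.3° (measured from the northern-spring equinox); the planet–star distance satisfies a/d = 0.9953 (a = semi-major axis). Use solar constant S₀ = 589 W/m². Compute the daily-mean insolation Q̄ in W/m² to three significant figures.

Solar declination: sin δ = sin ε · sin λ_s = sin 25.19° × sin 145.3° = 0.24230, so δ = +14.022°.
cos H₀ = −tan(+30.4°) tan(+14.022°) = -0.1465, H₀ = 1.7178 rad.
Bracket: H₀ sin φ sin δ + cos φ cos δ sin H₀ = 1.7178×0.50603×0.24230 + 0.86251×0.97020×0.98921 = 0.210621 + 0.827778 = 1.038399.
Inverse-square distance factor (a/d)² = 0.9953² = 0.990622.
Q̄ = (S₀/π) × 0.990622 × [bracket] = (589/π) × 0.990622 × 1.038399 = 192.9 W/m².

Q̄ ≈ 193 W/m²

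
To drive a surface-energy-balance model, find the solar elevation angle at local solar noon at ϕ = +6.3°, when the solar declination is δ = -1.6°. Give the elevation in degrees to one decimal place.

82.1°

At local noon the hour angle is zero, so the zenith angle equals |ϕ − δ| = |+6.3° − (-1.600°)| = 7.900°.
Elevation = 90° − 7.900° = 82.1°.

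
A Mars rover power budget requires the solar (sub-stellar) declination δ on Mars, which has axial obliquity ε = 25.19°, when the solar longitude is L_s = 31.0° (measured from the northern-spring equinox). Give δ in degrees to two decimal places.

sin δ = sin ε · sin L_s = sin 25.19° × sin 31.0° = 0.219211.
δ = arcsin(0.219211) = +12.66°.

δ = +12.66°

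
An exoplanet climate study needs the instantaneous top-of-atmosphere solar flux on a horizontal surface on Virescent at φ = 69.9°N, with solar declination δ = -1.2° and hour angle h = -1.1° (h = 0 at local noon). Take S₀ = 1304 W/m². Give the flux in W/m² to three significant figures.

cos θ_z = sin φ sin δ + cos φ cos δ cos h = -0.019667 + 0.343521 = 0.323854.
Flux = S₀ · cos θ_z = 1304 × 0.323854 = 422.3 W/m².

422 W/m²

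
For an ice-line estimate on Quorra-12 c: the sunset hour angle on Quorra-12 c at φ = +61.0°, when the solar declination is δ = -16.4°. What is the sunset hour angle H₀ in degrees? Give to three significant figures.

cos H₀ = −tan φ · tan δ = −tan(+61.0°) × tan(-16.400°) = 0.5310, so H₀ = 1.0111 rad = 57.93°.

H₀ = 57.9°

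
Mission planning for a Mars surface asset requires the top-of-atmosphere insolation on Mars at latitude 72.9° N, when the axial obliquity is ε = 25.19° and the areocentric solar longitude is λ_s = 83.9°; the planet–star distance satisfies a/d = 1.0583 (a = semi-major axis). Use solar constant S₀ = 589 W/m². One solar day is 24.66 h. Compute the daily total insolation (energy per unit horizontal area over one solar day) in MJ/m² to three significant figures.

sin δ = sin 25.19° × sin 83.9° = 0.42321, so δ = +25.038°.
cos H₀ = −tan(+72.9°) tan(+25.038°) = -1.5183 ≤ −1 ⇒ polar day, H₀ = π.
Bracket: H₀ sin φ sin δ + cos φ cos δ sin H₀ = 3.1416×0.95579×0.42321 + 0.29404×0.90603×0.00000 = 1.270777 + 0.000000 = 1.270777.
Inverse-square distance factor (a/d)² = 1.0583² = 1.119999.
Q̄ = (S₀/π) × 1.119999 × [bracket] = (589/π) × 1.119999 × 1.270777 = 266.84 W/m².
Daily total = Q̄ × 24.66 h × 3600 s/h = 266.84 × 24.66 × 3600 / 10⁶ = 23.69 MJ/m².

23.7 MJ/m²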